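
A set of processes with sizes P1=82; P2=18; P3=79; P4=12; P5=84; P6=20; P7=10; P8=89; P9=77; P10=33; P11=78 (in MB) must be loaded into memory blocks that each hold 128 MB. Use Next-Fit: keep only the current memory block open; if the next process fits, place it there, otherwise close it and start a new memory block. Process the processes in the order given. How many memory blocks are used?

memory block 1: place P1 (82 MB), 46 MB left
memory block 1: place P2 (18 MB), 28 MB left
memory block 2: place P3 (79 MB), 49 MB left
memory block 2: place P4 (12 MB), 37 MB left
memory block 3: place P5 (84 MB), 44 MB left
memory block 3: place P6 (20 MB), 24 MB left
memory block 3: place P7 (10 MB), 14 MB left
memory block 4: place P8 (89 MB), 39 MB left
memory block 5: place P9 (77 MB), 51 MB left
memory block 5: place P10 (33 MB), 18 MB left
memory block 6: place P11 (78 MB), 50 MB left

6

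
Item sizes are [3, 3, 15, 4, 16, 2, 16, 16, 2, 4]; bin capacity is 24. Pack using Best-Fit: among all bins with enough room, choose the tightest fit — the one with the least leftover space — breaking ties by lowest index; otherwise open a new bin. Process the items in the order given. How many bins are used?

bin 1: place 3, 21 left
bin 1: place 3, 18 left
bin 1: place 15, 3 left
bin 2: place 4, 20 left
bin 2: place 16, 4 left
bin 1: place 2, 1 left
bin 3: place 16, 8 left
bin 4: place 16, 8 left
bin 2: place 2, 2 left
bin 3: place 4, 4 left
Final bins: [3,3,15,2] [4,16,2] [16,4] [16].

4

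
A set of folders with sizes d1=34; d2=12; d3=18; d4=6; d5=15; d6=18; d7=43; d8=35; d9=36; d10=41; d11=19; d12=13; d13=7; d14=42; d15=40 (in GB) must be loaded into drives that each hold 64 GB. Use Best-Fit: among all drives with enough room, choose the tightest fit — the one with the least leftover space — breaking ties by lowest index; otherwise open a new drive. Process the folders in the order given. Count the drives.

Put d1 (34 GB) in drive 1; 30 GB remain.
Put d2 (12 GB) in drive 1; 18 GB remain.
Put d3 (18 GB) in drive 1; 0 GB remain.
Put d4 (6 GB) in drive 2; 58 GB remain.
Put d5 (15 GB) in drive 2; 43 GB remain.
Put d6 (18 GB) in drive 2; 25 GB remain.
Put d7 (43 GB) in drive 3; 21 GB remain.
Put d8 (35 GB) in drive 4; 29 GB remain.
Put d9 (36 GB) in drive 5; 28 GB remain.
Put d10 (41 GB) in drive 6; 23 GB remain.
Put d11 (19 GB) in drive 3; 2 GB remain.
Put d12 (13 GB) in drive 6; 10 GB remain.
Put d13 (7 GB) in drive 6; 3 GB remain.
Put d14 (42 GB) in drive 7; 22 GB remain.
Put d15 (40 GB) in drive 8; 24 GB remain.
Final drives: [34,12,18] [6,15,18] [43,19] [35] [36] [41,13,7] [42] [40].

8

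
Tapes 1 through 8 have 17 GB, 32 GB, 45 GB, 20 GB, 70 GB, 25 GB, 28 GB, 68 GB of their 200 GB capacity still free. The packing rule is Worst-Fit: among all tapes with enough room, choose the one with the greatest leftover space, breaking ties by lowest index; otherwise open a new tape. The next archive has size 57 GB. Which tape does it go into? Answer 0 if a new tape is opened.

5

Tapes with room: tape 5 (70 GB), tape 8 (68 GB).
Most room is tape 5 with 70 GB free.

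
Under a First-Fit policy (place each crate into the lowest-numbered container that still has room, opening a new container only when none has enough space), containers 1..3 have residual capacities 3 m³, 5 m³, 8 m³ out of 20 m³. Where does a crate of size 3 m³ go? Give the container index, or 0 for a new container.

1

Containers with room: container 1 (3 m³), container 2 (5 m³), container 3 (8 m³).
The first with room is container 1.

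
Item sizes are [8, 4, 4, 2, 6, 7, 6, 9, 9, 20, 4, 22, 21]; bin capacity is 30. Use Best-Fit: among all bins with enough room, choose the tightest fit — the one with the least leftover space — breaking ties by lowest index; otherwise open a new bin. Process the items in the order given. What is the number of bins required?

5 bins

bin 1: place 8, 22 left
bin 1: place 4, 18 left
bin 1: place 4, 14 left
bin 1: place 2, 12 left
bin 1: place 6, 6 left
bin 2: place 7, 23 left
bin 1: place 6, 0 left
bin 2: place 9, 14 left
bin 2: place 9, 5 left
bin 3: place 20, 10 left
bin 2: place 4, 1 left
bin 4: place 22, 8 left
bin 5: place 21, 9 left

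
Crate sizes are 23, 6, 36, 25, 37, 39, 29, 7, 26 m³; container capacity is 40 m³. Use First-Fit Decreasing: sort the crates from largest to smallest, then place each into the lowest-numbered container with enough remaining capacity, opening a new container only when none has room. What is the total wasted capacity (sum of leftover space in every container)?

52

Sorted descending: 39, 37, 36, 29, 26, 25, 23, 7, 6.
Put 39 m³ in container 1; 1 m³ remain.
Put 37 m³ in container 2; 3 m³ remain.
Put 36 m³ in container 3; 4 m³ remain.
Put 29 m³ in container 4; 11 m³ remain.
Put 26 m³ in container 5; 14 m³ remain.
Put 25 m³ in container 6; 15 m³ remain.
Put 23 m³ in container 7; 17 m³ remain.
Put 7 m³ in container 4; 4 m³ remain.
Put 6 m³ in container 5; 8 m³ remain.
7 containers × 40 m³ = 280 m³; used 228 m³; unused 52 m³.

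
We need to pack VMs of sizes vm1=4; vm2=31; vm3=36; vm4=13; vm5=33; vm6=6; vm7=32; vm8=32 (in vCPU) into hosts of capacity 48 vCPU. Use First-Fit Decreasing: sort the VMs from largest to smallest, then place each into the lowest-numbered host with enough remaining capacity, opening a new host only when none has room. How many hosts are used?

5

Sorted descending: 36, 33, 32, 32, 31, 13, 6, 4.
host 1: place 36 vCPU, 12 vCPU left
host 2: place 33 vCPU, 15 vCPU left
host 3: place 32 vCPU, 16 vCPU left
host 4: place 32 vCPU, 16 vCPU left
host 5: place 31 vCPU, 17 vCPU left
host 2: place 13 vCPU, 2 vCPU left
host 1: place 6 vCPU, 6 vCPU left
host 1: place 4 vCPU, 2 vCPU left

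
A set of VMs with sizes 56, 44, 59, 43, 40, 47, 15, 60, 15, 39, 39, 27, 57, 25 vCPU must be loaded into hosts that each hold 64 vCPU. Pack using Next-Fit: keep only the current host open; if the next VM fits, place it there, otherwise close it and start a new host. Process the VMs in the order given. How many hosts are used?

12

host 1: place 56 vCPU, 8 vCPU left
host 2: place 44 vCPU, 20 vCPU left
host 3: place 59 vCPU, 5 vCPU left
host 4: place 43 vCPU, 21 vCPU left
host 5: place 40 vCPU, 24 vCPU left
host 6: place 47 vCPU, 17 vCPU left
host 6: place 15 vCPU, 2 vCPU left
host 7: place 60 vCPU, 4 vCPU left
host 8: place 15 vCPU, 49 vCPU left
host 8: place 39 vCPU, 10 vCPU left
host 9: place 39 vCPU, 25 vCPU left
host 10: place 27 vCPU, 37 vCPU left
host 11: place 57 vCPU, 7 vCPU left
host 12: place 25 vCPU, 39 vCPU left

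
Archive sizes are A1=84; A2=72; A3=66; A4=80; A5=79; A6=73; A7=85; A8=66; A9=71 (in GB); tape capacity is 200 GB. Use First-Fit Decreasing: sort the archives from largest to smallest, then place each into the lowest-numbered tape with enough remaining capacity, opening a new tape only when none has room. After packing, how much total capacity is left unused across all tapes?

324

Sorted descending: 85, 84, 80, 79, 73, 72, 71, 66, 66.
Put 85 GB in tape 1; 115 GB remain.
Put 84 GB in tape 1; 31 GB remain.
Put 80 GB in tape 2; 120 GB remain.
Put 79 GB in tape 2; 41 GB remain.
Put 73 GB in tape 3; 127 GB remain.
Put 72 GB in tape 3; 55 GB remain.
Put 71 GB in tape 4; 129 GB remain.
Put 66 GB in tape 4; 63 GB remain.
Put 66 GB in tape 5; 134 GB remain.
5 tapes × 200 GB = 1000 GB; used 676 GB; unused 324 GB.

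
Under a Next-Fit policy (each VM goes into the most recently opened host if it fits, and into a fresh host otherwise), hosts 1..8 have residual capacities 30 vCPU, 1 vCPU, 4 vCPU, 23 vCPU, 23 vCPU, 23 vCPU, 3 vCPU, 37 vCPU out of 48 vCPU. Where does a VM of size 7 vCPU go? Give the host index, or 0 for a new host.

8

Next-Fit only looks at host 8, which has 37 vCPU free.
7 vCPU fits there.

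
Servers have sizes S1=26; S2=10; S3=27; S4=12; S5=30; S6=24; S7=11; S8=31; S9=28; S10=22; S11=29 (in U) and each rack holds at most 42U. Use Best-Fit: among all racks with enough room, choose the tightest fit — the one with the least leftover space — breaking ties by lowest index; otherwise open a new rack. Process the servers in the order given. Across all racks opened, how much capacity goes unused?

rack 1: place S1 (26U), 16U left
rack 1: place S2 (10U), 6U left
rack 2: place S3 (27U), 15U left
rack 2: place S4 (12U), 3U left
rack 3: place S5 (30U), 12U left
rack 4: place S6 (24U), 18U left
rack 3: place S7 (11U), 1U left
rack 5: place S8 (31U), 11U left
rack 6: place S9 (28U), 14U left
rack 7: place S10 (22U), 20U left
rack 8: place S11 (29U), 13U left
8 racks × 42U = 336U; used 250U; unused 86U.

86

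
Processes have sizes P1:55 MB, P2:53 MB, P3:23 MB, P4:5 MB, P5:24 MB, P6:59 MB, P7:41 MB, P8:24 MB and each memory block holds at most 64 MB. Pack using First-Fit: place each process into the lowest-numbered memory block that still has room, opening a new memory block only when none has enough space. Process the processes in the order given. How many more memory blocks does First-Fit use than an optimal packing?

1

First-Fit: [55,5] [53] [23,24] [59] [41] [24] → 6 memory blocks.
Total size 284 MB; any packing needs at least ⌈284/64⌉ = 5 memory blocks.
An optimal packing achieves that bound: [59,5] [55] [53] [41,23] [24,24] → 5 memory blocks.
Excess: 6 − 5 = 1.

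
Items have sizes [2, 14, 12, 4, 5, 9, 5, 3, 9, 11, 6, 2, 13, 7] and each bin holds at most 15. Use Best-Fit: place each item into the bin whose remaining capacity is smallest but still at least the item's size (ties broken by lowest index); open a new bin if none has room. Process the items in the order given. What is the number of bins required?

bin 1: place 2, 13 left
bin 2: place 14, 1 left
bin 1: place 12, 1 left
bin 3: place 4, 11 left
bin 3: place 5, 6 left
bin 4: place 9, 6 left
bin 3: place 5, 1 left
bin 4: place 3, 3 left
bin 5: place 9, 6 left
bin 6: place 11, 4 left
bin 5: place 6, 0 left
bin 4: place 2, 1 left
bin 7: place 13, 2 left
bin 8: place 7, 8 left
Final bins: [2,12] [14] [4,5,5] [9,3,2] [9,6] [11] [13] [7].

8 bins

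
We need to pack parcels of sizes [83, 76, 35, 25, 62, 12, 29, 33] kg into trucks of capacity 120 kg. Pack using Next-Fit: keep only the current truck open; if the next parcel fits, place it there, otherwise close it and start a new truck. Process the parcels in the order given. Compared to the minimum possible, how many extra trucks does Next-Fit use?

Next-Fit: [83] [76,35] [25,62,12] [29,33] → 4 trucks.
Total size 355 kg; any packing needs at least ⌈355/120⌉ = 3 trucks.
An optimal packing achieves that bound: [83,35] [76,29,12] [62,33,25] → 3 trucks.
Excess: 4 − 3 = 1.

1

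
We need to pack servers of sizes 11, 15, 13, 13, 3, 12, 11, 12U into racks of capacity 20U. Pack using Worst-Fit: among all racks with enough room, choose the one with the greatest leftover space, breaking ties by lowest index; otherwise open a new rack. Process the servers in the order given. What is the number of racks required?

rack 1: place 11U, 9U left
rack 2: place 15U, 5U left
rack 3: place 13U, 7U left
rack 4: place 13U, 7U left
rack 1: place 3U, 6U left
rack 5: place 12U, 8U left
rack 6: place 11U, 9U left
rack 7: place 12U, 8U left

7 racks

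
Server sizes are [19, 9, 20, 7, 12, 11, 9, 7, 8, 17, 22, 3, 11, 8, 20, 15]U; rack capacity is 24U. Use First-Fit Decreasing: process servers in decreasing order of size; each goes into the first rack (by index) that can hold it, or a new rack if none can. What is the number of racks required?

9

Sorted descending: 22, 20, 20, 19, 17, 15, 12, 11, 11, 9, 9, 8, 8, 7, 7, 3.
Put 22U in rack 1; 2U remain.
Put 20U in rack 2; 4U remain.
Put 20U in rack 3; 4U remain.
Put 19U in rack 4; 5U remain.
Put 17U in rack 5; 7U remain.
Put 15U in rack 6; 9U remain.
Put 12U in rack 7; 12U remain.
Put 11U in rack 7; 1U remain.
Put 11U in rack 8; 13U remain.
Put 9U in rack 6; 0U remain.
Put 9U in rack 8; 4U remain.
Put 8U in rack 9; 16U remain.
Put 8U in rack 9; 8U remain.
Put 7U in rack 5; 0U remain.
Put 7U in rack 9; 1U remain.
Put 3U in rack 2; 1U remain.
Final racks: [22] [20,3] [20] [19] [17,7] [15,9] [12,11] [11,9] [8,8,7].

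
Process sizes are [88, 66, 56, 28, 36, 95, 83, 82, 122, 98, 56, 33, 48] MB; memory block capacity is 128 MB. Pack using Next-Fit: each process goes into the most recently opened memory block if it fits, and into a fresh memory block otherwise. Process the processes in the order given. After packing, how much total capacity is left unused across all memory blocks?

389

memory block 1: place 88 MB, 40 MB left
memory block 2: place 66 MB, 62 MB left
memory block 2: place 56 MB, 6 MB left
memory block 3: place 28 MB, 100 MB left
memory block 3: place 36 MB, 64 MB left
memory block 4: place 95 MB, 33 MB left
memory block 5: place 83 MB, 45 MB left
memory block 6: place 82 MB, 46 MB left
memory block 7: place 122 MB, 6 MB left
memory block 8: place 98 MB, 30 MB left
memory block 9: place 56 MB, 72 MB left
memory block 9: place 33 MB, 39 MB left
memory block 10: place 48 MB, 80 MB left
10 memory blocks × 128 MB = 1280 MB; used 891 MB; unused 389 MB.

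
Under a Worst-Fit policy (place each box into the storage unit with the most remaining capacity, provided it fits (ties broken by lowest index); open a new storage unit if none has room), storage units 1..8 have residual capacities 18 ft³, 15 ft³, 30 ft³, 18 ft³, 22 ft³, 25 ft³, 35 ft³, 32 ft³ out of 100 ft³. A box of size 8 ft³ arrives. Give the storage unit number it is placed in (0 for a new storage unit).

7

Storage units with room: storage unit 1 (18 ft³), storage unit 2 (15 ft³), storage unit 3 (30 ft³), storage unit 4 (18 ft³), storage unit 5 (22 ft³), storage unit 6 (25 ft³), storage unit 7 (35 ft³), storage unit 8 (32 ft³).
Most room is storage unit 7 with 35 ft³ free.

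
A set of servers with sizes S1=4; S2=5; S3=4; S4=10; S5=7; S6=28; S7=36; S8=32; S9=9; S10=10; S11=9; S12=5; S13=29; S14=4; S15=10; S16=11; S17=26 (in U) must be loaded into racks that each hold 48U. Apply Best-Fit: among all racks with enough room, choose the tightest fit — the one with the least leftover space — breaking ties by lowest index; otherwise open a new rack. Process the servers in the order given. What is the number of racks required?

Put S1 (4U) in rack 1; 44U remain.
Put S2 (5U) in rack 1; 39U remain.
Put S3 (4U) in rack 1; 35U remain.
Put S4 (10U) in rack 1; 25U remain.
Put S5 (7U) in rack 1; 18U remain.
Put S6 (28U) in rack 2; 20U remain.
Put S7 (36U) in rack 3; 12U remain.
Put S8 (32U) in rack 4; 16U remain.
Put S9 (9U) in rack 3; 3U remain.
Put S10 (10U) in rack 4; 6U remain.
Put S11 (9U) in rack 1; 9U remain.
Put S12 (5U) in rack 4; 1U remain.
Put S13 (29U) in rack 5; 19U remain.
Put S14 (4U) in rack 1; 5U remain.
Put S15 (10U) in rack 5; 9U remain.
Put S16 (11U) in rack 2; 9U remain.
Put S17 (26U) in rack 6; 22U remain.

6 racks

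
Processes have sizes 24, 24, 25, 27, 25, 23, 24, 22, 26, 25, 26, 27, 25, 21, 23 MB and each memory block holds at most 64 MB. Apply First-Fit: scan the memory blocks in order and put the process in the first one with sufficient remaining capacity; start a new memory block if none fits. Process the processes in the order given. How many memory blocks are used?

memory block 1: place 24 MB, 40 MB left
memory block 1: place 24 MB, 16 MB left
memory block 2: place 25 MB, 39 MB left
memory block 2: place 27 MB, 12 MB left
memory block 3: place 25 MB, 39 MB left
memory block 3: place 23 MB, 16 MB left
memory block 4: place 24 MB, 40 MB left
memory block 4: place 22 MB, 18 MB left
memory block 5: place 26 MB, 38 MB left
memory block 5: place 25 MB, 13 MB left
memory block 6: place 26 MB, 38 MB left
memory block 6: place 27 MB, 11 MB left
memory block 7: place 25 MB, 39 MB left
memory block 7: place 21 MB, 18 MB left
memory block 8: place 23 MB, 41 MB left

8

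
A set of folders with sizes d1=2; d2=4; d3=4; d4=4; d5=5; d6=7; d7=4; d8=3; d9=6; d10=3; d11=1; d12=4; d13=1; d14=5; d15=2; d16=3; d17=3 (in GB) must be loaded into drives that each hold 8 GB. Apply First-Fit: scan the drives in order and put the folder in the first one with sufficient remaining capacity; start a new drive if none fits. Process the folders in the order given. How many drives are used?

8 drives

d1 (2 GB) → drive 1 (remaining 6 GB)
d2 (4 GB) → drive 1 (remaining 2 GB)
d3 (4 GB) → drive 2 (remaining 4 GB)
d4 (4 GB) → drive 2 (remaining 0 GB)
d5 (5 GB) → drive 3 (remaining 3 GB)
d6 (7 GB) → drive 4 (remaining 1 GB)
d7 (4 GB) → drive 5 (remaining 4 GB)
d8 (3 GB) → drive 3 (remaining 0 GB)
d9 (6 GB) → drive 6 (remaining 2 GB)
d10 (3 GB) → drive 5 (remaining 1 GB)
d11 (1 GB) → drive 1 (remaining 1 GB)
d12 (4 GB) → drive 7 (remaining 4 GB)
d13 (1 GB) → drive 1 (remaining 0 GB)
d14 (5 GB) → drive 8 (remaining 3 GB)
d15 (2 GB) → drive 6 (remaining 0 GB)
d16 (3 GB) → drive 7 (remaining 1 GB)
d17 (3 GB) → drive 8 (remaining 0 GB)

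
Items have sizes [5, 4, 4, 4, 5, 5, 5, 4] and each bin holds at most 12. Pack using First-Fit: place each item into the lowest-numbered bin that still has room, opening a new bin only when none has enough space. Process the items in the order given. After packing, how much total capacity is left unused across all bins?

Put 5 in bin 1; 7 remain.
Put 4 in bin 1; 3 remain.
Put 4 in bin 2; 8 remain.
Put 4 in bin 2; 4 remain.
Put 5 in bin 3; 7 remain.
Put 5 in bin 3; 2 remain.
Put 5 in bin 4; 7 remain.
Put 4 in bin 2; 0 remain.
4 bins × 12 = 48; used 36; unused 12.

12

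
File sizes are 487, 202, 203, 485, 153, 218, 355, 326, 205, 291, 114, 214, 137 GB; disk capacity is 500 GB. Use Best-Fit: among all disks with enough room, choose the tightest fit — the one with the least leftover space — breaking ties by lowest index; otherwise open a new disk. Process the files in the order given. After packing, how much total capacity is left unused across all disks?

487 GB → disk 1 (remaining 13 GB)
202 GB → disk 2 (remaining 298 GB)
203 GB → disk 2 (remaining 95 GB)
485 GB → disk 3 (remaining 15 GB)
153 GB → disk 4 (remaining 347 GB)
218 GB → disk 4 (remaining 129 GB)
355 GB → disk 5 (remaining 145 GB)
326 GB → disk 6 (remaining 174 GB)
205 GB → disk 7 (remaining 295 GB)
291 GB → disk 7 (remaining 4 GB)
114 GB → disk 4 (remaining 15 GB)
214 GB → disk 8 (remaining 286 GB)
137 GB → disk 5 (remaining 8 GB)
8 disks × 500 GB = 4000 GB; used 3390 GB; unused 610 GB.

610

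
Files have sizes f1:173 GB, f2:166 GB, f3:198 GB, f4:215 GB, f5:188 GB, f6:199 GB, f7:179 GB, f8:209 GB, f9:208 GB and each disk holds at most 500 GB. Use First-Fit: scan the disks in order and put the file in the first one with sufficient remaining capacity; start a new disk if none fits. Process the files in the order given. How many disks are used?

disk 1: place f1 (173 GB), 327 GB left
disk 1: place f2 (166 GB), 161 GB left
disk 2: place f3 (198 GB), 302 GB left
disk 2: place f4 (215 GB), 87 GB left
disk 3: place f5 (188 GB), 312 GB left
disk 3: place f6 (199 GB), 113 GB left
disk 4: place f7 (179 GB), 321 GB left
disk 4: place f8 (209 GB), 112 GB left
disk 5: place f9 (208 GB), 292 GB left
Final disks: [173,166] [198,215] [188,199] [179,209] [208].

5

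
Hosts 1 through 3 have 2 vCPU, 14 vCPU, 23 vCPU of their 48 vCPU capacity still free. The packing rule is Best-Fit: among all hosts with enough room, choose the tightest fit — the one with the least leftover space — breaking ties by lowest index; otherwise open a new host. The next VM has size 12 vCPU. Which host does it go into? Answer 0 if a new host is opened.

2

Hosts with room: host 2 (14 vCPU), host 3 (23 vCPU).
Tightest fit is host 2 with 14 vCPU free.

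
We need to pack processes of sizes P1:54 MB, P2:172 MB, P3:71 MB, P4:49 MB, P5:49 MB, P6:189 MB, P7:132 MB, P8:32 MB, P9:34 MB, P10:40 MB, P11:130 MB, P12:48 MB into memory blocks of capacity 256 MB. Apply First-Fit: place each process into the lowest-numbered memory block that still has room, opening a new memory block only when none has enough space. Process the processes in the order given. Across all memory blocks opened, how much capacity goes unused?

280

memory block 1: place P1 (54 MB), 202 MB left
memory block 1: place P2 (172 MB), 30 MB left
memory block 2: place P3 (71 MB), 185 MB left
memory block 2: place P4 (49 MB), 136 MB left
memory block 2: place P5 (49 MB), 87 MB left
memory block 3: place P6 (189 MB), 67 MB left
memory block 4: place P7 (132 MB), 124 MB left
memory block 2: place P8 (32 MB), 55 MB left
memory block 2: place P9 (34 MB), 21 MB left
memory block 3: place P10 (40 MB), 27 MB left
memory block 5: place P11 (130 MB), 126 MB left
memory block 4: place P12 (48 MB), 76 MB left
5 memory blocks × 256 MB = 1280 MB; used 1000 MB; unused 280 MB.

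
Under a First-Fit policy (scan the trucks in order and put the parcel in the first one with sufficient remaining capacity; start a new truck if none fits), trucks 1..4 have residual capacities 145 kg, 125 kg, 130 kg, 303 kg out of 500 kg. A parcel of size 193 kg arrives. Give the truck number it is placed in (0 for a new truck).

Trucks with room: truck 4 (303 kg).
The first with room is truck 4.

4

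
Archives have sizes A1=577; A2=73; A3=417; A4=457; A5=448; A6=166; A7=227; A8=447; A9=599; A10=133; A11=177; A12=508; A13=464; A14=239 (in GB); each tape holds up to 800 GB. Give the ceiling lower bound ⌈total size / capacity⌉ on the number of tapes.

7

Total size = 577 + 73 + 417 + 457 + 448 + 166 + 227 + 447 + 599 + 133 + 177 + 508 + 464 + 239 = 4932 GB.
⌈4932 / 800⌉ = 7.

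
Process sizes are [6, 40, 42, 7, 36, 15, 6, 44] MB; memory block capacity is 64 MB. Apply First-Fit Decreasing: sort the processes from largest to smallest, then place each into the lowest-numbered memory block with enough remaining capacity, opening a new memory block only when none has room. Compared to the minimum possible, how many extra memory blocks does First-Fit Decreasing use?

First-Fit Decreasing: [44,15] [42,7,6,6] [40] [36] → 4 memory blocks.
Total size 196 MB; any packing needs at least ⌈196/64⌉ = 4 memory blocks.
So 4 is already optimal.

0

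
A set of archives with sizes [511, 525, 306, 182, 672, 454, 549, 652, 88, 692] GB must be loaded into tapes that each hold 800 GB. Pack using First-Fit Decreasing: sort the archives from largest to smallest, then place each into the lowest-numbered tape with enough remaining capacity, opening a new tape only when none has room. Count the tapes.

Sorted descending: 692, 672, 652, 549, 525, 511, 454, 306, 182, 88.
tape 1: place 692 GB, 108 GB left
tape 2: place 672 GB, 128 GB left
tape 3: place 652 GB, 148 GB left
tape 4: place 549 GB, 251 GB left
tape 5: place 525 GB, 275 GB left
tape 6: place 511 GB, 289 GB left
tape 7: place 454 GB, 346 GB left
tape 7: place 306 GB, 40 GB left
tape 4: place 182 GB, 69 GB left
tape 1: place 88 GB, 20 GB left

7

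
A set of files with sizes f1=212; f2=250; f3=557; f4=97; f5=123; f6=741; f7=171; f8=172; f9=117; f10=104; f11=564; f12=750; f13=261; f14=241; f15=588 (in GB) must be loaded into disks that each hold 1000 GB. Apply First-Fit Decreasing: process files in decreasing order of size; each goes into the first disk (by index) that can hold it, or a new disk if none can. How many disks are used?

6

Sorted descending: 750, 741, 588, 564, 557, 261, 250, 241, 212, 172, 171, 123, 117, 104, 97.
Put 750 GB in disk 1; 250 GB remain.
Put 741 GB in disk 2; 259 GB remain.
Put 588 GB in disk 3; 412 GB remain.
Put 564 GB in disk 4; 436 GB remain.
Put 557 GB in disk 5; 443 GB remain.
Put 261 GB in disk 3; 151 GB remain.
Put 250 GB in disk 1; 0 GB remain.
Put 241 GB in disk 2; 18 GB remain.
Put 212 GB in disk 4; 224 GB remain.
Put 172 GB in disk 4; 52 GB remain.
Put 171 GB in disk 5; 272 GB remain.
Put 123 GB in disk 3; 28 GB remain.
Put 117 GB in disk 5; 155 GB remain.
Put 104 GB in disk 5; 51 GB remain.
Put 97 GB in disk 6; 903 GB remain.
Final disks: [750,250] [741,241] [588,261,123] [564,212,172] [557,171,117,104] [97].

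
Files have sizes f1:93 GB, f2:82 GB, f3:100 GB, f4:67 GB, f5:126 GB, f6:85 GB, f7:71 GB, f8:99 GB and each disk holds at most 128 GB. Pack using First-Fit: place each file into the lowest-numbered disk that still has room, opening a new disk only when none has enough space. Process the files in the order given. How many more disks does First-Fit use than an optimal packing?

First-Fit: [93] [82] [100] [67] [126] [85] [71] [99] → 8 disks.
8 files exceed 64 GB (half the capacity), and no two of those can share a disk, so at least 8 disks are needed.
So 8 is already optimal.

0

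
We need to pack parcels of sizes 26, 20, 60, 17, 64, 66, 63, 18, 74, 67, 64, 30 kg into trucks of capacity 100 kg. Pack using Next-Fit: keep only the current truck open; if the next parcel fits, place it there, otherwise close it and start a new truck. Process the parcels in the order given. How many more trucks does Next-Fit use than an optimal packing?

1

Next-Fit: [26,20] [60,17] [64] [66] [63,18] [74] [67] [64,30] → 8 trucks.
7 parcels exceed 50 kg (half the capacity), and no two of those can share a truck, so at least 7 trucks are needed.
An optimal packing achieves that bound: [74,26] [67,30] [66,20] [64,18,17] [64] [63] [60] → 7 trucks.
Excess: 8 − 7 = 1.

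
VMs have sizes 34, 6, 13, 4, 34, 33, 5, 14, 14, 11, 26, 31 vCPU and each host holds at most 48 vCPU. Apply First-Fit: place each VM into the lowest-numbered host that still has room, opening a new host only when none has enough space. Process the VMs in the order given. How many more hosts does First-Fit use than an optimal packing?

1

First-Fit: [34,6,4] [13,34] [33,5] [14,14,11] [26] [31] → 6 hosts.
Total size 225 vCPU; any packing needs at least ⌈225/48⌉ = 5 hosts.
An optimal packing achieves that bound: [34,14] [34,14] [33,13] [31,11,6] [26,5,4] → 5 hosts.
Excess: 6 − 5 = 1.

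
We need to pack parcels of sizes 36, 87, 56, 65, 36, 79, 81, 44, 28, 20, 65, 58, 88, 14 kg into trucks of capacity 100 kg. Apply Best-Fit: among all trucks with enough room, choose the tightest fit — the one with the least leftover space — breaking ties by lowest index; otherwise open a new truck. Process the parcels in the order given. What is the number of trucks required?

Put 36 kg in truck 1; 64 kg remain.
Put 87 kg in truck 2; 13 kg remain.
Put 56 kg in truck 1; 8 kg remain.
Put 65 kg in truck 3; 35 kg remain.
Put 36 kg in truck 4; 64 kg remain.
Put 79 kg in truck 5; 21 kg remain.
Put 81 kg in truck 6; 19 kg remain.
Put 44 kg in truck 4; 20 kg remain.
Put 28 kg in truck 3; 7 kg remain.
Put 20 kg in truck 4; 0 kg remain.
Put 65 kg in truck 7; 35 kg remain.
Put 58 kg in truck 8; 42 kg remain.
Put 88 kg in truck 9; 12 kg remain.
Put 14 kg in truck 6; 5 kg remain.
Final trucks: [36,56] [87] [65,28] [36,44,20] [79] [81,14] [65] [58] [88].

9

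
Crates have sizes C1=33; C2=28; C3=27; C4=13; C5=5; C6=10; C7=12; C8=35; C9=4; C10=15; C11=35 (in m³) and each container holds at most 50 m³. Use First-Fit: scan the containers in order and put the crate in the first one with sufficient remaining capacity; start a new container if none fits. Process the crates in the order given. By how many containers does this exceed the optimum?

0

First-Fit: [33,13,4] [28,5,10] [27,12] [35,15] [35] → 5 containers.
Total size 217 m³; any packing needs at least ⌈217/50⌉ = 5 containers.
So 5 is already optimal.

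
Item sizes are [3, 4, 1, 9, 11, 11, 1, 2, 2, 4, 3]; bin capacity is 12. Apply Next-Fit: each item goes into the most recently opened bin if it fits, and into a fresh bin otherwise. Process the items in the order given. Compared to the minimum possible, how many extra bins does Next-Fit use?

0

Next-Fit: [3,4,1] [9] [11] [11,1] [2,2,4,3] → 5 bins.
Total size 51; any packing needs at least ⌈51/12⌉ = 5 bins.
So 5 is already optimal.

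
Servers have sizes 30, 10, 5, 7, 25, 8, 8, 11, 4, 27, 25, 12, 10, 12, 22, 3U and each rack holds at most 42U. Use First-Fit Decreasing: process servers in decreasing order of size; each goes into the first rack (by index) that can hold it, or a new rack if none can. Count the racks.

Sorted descending: 30, 27, 25, 25, 22, 12, 12, 11, 10, 10, 8, 8, 7, 5, 4, 3.
rack 1: place 30U, 12U left
rack 2: place 27U, 15U left
rack 3: place 25U, 17U left
rack 4: place 25U, 17U left
rack 5: place 22U, 20U left
rack 1: place 12U, 0U left
rack 2: place 12U, 3U left
rack 3: place 11U, 6U left
rack 4: place 10U, 7U left
rack 5: place 10U, 10U left
rack 5: place 8U, 2U left
rack 6: place 8U, 34U left
rack 4: place 7U, 0U left
rack 3: place 5U, 1U left
rack 6: place 4U, 30U left
rack 2: place 3U, 0U left
Final racks: [30,12] [27,12,3] [25,11,5] [25,10,7] [22,10,8] [8,4].

6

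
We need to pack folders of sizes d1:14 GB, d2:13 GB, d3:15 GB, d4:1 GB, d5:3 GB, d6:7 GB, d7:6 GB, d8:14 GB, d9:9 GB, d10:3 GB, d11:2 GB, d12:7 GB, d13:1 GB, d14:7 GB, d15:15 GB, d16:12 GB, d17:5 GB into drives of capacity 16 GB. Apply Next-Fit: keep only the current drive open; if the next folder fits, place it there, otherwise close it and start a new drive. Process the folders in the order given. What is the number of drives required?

d1 (14 GB) → drive 1 (remaining 2 GB)
d2 (13 GB) → drive 2 (remaining 3 GB)
d3 (15 GB) → drive 3 (remaining 1 GB)
d4 (1 GB) → drive 3 (remaining 0 GB)
d5 (3 GB) → drive 4 (remaining 13 GB)
d6 (7 GB) → drive 4 (remaining 6 GB)
d7 (6 GB) → drive 4 (remaining 0 GB)
d8 (14 GB) → drive 5 (remaining 2 GB)
d9 (9 GB) → drive 6 (remaining 7 GB)
d10 (3 GB) → drive 6 (remaining 4 GB)
d11 (2 GB) → drive 6 (remaining 2 GB)
d12 (7 GB) → drive 7 (remaining 9 GB)
d13 (1 GB) → drive 7 (remaining 8 GB)
d14 (7 GB) → drive 7 (remaining 1 GB)
d15 (15 GB) → drive 8 (remaining 1 GB)
d16 (12 GB) → drive 9 (remaining 4 GB)
d17 (5 GB) → drive 10 (remaining 11 GB)

10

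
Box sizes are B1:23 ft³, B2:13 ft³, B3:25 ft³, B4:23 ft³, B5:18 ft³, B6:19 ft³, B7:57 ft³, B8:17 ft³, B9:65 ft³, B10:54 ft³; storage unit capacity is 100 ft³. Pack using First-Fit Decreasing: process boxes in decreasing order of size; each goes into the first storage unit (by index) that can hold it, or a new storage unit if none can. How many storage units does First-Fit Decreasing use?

Sorted descending: 65, 57, 54, 25, 23, 23, 19, 18, 17, 13.
65 ft³ → storage unit 1 (remaining 35 ft³)
57 ft³ → storage unit 2 (remaining 43 ft³)
54 ft³ → storage unit 3 (remaining 46 ft³)
25 ft³ → storage unit 1 (remaining 10 ft³)
23 ft³ → storage unit 2 (remaining 20 ft³)
23 ft³ → storage unit 3 (remaining 23 ft³)
19 ft³ → storage unit 2 (remaining 1 ft³)
18 ft³ → storage unit 3 (remaining 5 ft³)
17 ft³ → storage unit 4 (remaining 83 ft³)
13 ft³ → storage unit 4 (remaining 70 ft³)

4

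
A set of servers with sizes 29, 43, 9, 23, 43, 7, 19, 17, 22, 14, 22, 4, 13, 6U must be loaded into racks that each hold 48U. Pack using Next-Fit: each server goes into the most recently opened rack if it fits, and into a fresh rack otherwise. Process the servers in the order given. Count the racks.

Put 29U in rack 1; 19U remain.
Put 43U in rack 2; 5U remain.
Put 9U in rack 3; 39U remain.
Put 23U in rack 3; 16U remain.
Put 43U in rack 4; 5U remain.
Put 7U in rack 5; 41U remain.
Put 19U in rack 5; 22U remain.
Put 17U in rack 5; 5U remain.
Put 22U in rack 6; 26U remain.
Put 14U in rack 6; 12U remain.
Put 22U in rack 7; 26U remain.
Put 4U in rack 7; 22U remain.
Put 13U in rack 7; 9U remain.
Put 6U in rack 7; 3U remain.
Final racks: [29] [43] [9,23] [43] [7,19,17] [22,14] [22,4,13,6].

7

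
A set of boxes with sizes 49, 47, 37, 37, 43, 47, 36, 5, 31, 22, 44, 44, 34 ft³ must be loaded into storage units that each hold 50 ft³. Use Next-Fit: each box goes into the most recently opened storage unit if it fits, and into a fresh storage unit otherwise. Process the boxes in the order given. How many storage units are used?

12

49 ft³ → storage unit 1 (remaining 1 ft³)
47 ft³ → storage unit 2 (remaining 3 ft³)
37 ft³ → storage unit 3 (remaining 13 ft³)
37 ft³ → storage unit 4 (remaining 13 ft³)
43 ft³ → storage unit 5 (remaining 7 ft³)
47 ft³ → storage unit 6 (remaining 3 ft³)
36 ft³ → storage unit 7 (remaining 14 ft³)
5 ft³ → storage unit 7 (remaining 9 ft³)
31 ft³ → storage unit 8 (remaining 19 ft³)
22 ft³ → storage unit 9 (remaining 28 ft³)
44 ft³ → storage unit 10 (remaining 6 ft³)
44 ft³ → storage unit 11 (remaining 6 ft³)
34 ft³ → storage unit 12 (remaining 16 ft³)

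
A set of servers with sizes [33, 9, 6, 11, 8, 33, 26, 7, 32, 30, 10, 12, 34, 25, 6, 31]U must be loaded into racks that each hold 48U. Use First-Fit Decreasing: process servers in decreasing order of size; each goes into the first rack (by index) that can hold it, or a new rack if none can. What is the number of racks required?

8

Sorted descending: 34, 33, 33, 32, 31, 30, 26, 25, 12, 11, 10, 9, 8, 7, 6, 6.
34U → rack 1 (remaining 14U)
33U → rack 2 (remaining 15U)
33U → rack 3 (remaining 15U)
32U → rack 4 (remaining 16U)
31U → rack 5 (remaining 17U)
30U → rack 6 (remaining 18U)
26U → rack 7 (remaining 22U)
25U → rack 8 (remaining 23U)
12U → rack 1 (remaining 2U)
11U → rack 2 (remaining 4U)
10U → rack 3 (remaining 5U)
9U → rack 4 (remaining 7U)
8U → rack 5 (remaining 9U)
7U → rack 4 (remaining 0U)
6U → rack 5 (remaining 3U)
6U → rack 6 (remaining 12U)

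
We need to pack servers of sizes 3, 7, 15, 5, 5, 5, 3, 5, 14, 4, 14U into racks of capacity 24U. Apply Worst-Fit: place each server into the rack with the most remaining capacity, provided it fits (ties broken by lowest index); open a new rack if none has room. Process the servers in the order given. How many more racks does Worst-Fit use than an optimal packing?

Worst-Fit: [3,7,5,5,3] [15,5] [5,14,4] [14] → 4 racks.
Total size 80U; any packing needs at least ⌈80/24⌉ = 4 racks.
So 4 is already optimal.

0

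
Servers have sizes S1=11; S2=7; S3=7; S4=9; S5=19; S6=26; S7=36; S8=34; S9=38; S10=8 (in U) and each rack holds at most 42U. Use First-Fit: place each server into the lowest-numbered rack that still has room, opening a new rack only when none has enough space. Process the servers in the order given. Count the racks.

6

S1 (11U) → rack 1 (remaining 31U)
S2 (7U) → rack 1 (remaining 24U)
S3 (7U) → rack 1 (remaining 17U)
S4 (9U) → rack 1 (remaining 8U)
S5 (19U) → rack 2 (remaining 23U)
S6 (26U) → rack 3 (remaining 16U)
S7 (36U) → rack 4 (remaining 6U)
S8 (34U) → rack 5 (remaining 8U)
S9 (38U) → rack 6 (remaining 4U)
S10 (8U) → rack 1 (remaining 0U)
Final racks: [11,7,7,9,8] [19] [26] [36] [34] [38].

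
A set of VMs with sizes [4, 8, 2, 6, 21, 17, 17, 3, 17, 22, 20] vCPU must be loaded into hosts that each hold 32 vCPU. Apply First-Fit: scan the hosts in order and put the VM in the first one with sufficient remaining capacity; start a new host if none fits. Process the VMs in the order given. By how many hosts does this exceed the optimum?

1

First-Fit: [4,8,2,6,3] [21] [17] [17] [17] [22] [20] → 7 hosts.
6 VMs exceed 16 vCPU (half the capacity), and no two of those can share a host, so at least 6 hosts are needed.
An optimal packing achieves that bound: [22,8,2] [21,6,4] [20,3] [17] [17] [17] → 6 hosts.
Excess: 7 − 6 = 1.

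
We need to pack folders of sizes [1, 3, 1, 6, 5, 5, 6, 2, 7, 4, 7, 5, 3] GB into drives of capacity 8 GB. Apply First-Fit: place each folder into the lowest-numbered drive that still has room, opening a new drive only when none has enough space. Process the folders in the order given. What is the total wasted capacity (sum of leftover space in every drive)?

drive 1: place 1 GB, 7 GB left
drive 1: place 3 GB, 4 GB left
drive 1: place 1 GB, 3 GB left
drive 2: place 6 GB, 2 GB left
drive 3: place 5 GB, 3 GB left
drive 4: place 5 GB, 3 GB left
drive 5: place 6 GB, 2 GB left
drive 1: place 2 GB, 1 GB left
drive 6: place 7 GB, 1 GB left
drive 7: place 4 GB, 4 GB left
drive 8: place 7 GB, 1 GB left
drive 9: place 5 GB, 3 GB left
drive 3: place 3 GB, 0 GB left
9 drives × 8 GB = 72 GB; used 55 GB; unused 17 GB.

17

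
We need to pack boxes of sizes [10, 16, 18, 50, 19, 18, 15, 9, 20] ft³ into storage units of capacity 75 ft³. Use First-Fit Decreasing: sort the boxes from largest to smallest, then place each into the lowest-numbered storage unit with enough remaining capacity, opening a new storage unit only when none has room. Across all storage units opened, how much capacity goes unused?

50

Sorted descending: 50, 20, 19, 18, 18, 16, 15, 10, 9.
50 ft³ → storage unit 1 (remaining 25 ft³)
20 ft³ → storage unit 1 (remaining 5 ft³)
19 ft³ → storage unit 2 (remaining 56 ft³)
18 ft³ → storage unit 2 (remaining 38 ft³)
18 ft³ → storage unit 2 (remaining 20 ft³)
16 ft³ → storage unit 2 (remaining 4 ft³)
15 ft³ → storage unit 3 (remaining 60 ft³)
10 ft³ → storage unit 3 (remaining 50 ft³)
9 ft³ → storage unit 3 (remaining 41 ft³)
3 storage units × 75 ft³ = 225 ft³; used 175 ft³; unused 50 ft³.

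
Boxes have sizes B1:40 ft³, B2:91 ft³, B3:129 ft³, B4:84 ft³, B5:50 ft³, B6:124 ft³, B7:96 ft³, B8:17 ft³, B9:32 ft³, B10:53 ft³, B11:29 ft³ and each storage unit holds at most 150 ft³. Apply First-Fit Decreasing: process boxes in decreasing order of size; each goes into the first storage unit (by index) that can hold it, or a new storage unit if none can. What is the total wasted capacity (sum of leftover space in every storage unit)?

155

Sorted descending: 129, 124, 96, 91, 84, 53, 50, 40, 32, 29, 17.
129 ft³ → storage unit 1 (remaining 21 ft³)
124 ft³ → storage unit 2 (remaining 26 ft³)
96 ft³ → storage unit 3 (remaining 54 ft³)
91 ft³ → storage unit 4 (remaining 59 ft³)
84 ft³ → storage unit 5 (remaining 66 ft³)
53 ft³ → storage unit 3 (remaining 1 ft³)
50 ft³ → storage unit 4 (remaining 9 ft³)
40 ft³ → storage unit 5 (remaining 26 ft³)
32 ft³ → storage unit 6 (remaining 118 ft³)
29 ft³ → storage unit 6 (remaining 89 ft³)
17 ft³ → storage unit 1 (remaining 4 ft³)
6 storage units × 150 ft³ = 900 ft³; used 745 ft³; unused 155 ft³.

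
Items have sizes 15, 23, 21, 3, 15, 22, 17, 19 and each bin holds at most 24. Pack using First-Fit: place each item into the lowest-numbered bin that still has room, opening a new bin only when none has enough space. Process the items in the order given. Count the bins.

bin 1: place 15, 9 left
bin 2: place 23, 1 left
bin 3: place 21, 3 left
bin 1: place 3, 6 left
bin 4: place 15, 9 left
bin 5: place 22, 2 left
bin 6: place 17, 7 left
bin 7: place 19, 5 left
Final bins: [15,3] [23] [21] [15] [22] [17] [19].

7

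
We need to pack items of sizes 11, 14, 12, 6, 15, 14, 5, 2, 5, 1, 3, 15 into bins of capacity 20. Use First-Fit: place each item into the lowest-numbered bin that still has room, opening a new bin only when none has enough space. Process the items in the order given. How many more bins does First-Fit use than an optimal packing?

0

First-Fit: [11,6,2,1] [14,5] [12,5,3] [15] [14] [15] → 6 bins.
Total size 103; any packing needs at least ⌈103/20⌉ = 6 bins.
So 6 is already optimal.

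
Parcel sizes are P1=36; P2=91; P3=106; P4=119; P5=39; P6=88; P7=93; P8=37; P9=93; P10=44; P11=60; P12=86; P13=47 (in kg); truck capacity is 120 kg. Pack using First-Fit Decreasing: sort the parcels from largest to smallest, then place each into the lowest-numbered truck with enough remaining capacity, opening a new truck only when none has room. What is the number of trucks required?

Sorted descending: 119, 106, 93, 93, 91, 88, 86, 60, 47, 44, 39, 37, 36.
Put 119 kg in truck 1; 1 kg remain.
Put 106 kg in truck 2; 14 kg remain.
Put 93 kg in truck 3; 27 kg remain.
Put 93 kg in truck 4; 27 kg remain.
Put 91 kg in truck 5; 29 kg remain.
Put 88 kg in truck 6; 32 kg remain.
Put 86 kg in truck 7; 34 kg remain.
Put 60 kg in truck 8; 60 kg remain.
Put 47 kg in truck 8; 13 kg remain.
Put 44 kg in truck 9; 76 kg remain.
Put 39 kg in truck 9; 37 kg remain.
Put 37 kg in truck 9; 0 kg remain.
Put 36 kg in truck 10; 84 kg remain.
Final trucks: [119] [106] [93] [93] [91] [88] [86] [60,47] [44,39,37] [36].

10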